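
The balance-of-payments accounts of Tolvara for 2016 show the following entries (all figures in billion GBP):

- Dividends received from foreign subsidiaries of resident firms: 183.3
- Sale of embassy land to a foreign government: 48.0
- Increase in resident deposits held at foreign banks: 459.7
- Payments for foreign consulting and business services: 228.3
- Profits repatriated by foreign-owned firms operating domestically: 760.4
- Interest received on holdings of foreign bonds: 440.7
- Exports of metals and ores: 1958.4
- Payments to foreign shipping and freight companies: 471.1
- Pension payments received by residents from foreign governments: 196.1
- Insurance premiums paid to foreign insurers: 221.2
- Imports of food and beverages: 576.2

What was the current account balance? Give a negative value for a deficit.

521.3

Goods: 1958.4 - 576.2 = 1382.2
Services: -221.2 - 471.1 - 228.3 = -920.6
Primary income: -760.4 + 440.7 + 183.3 = -136.4
Secondary income: 196.1
Current account = 1382.2 + (-920.6) + (-136.4) + 196.1 = 521.3
(Excluded from the current account — capital account: sale of embassy land to a foreign government 48.0; financial account: increase in resident deposits held at foreign banks 459.7.)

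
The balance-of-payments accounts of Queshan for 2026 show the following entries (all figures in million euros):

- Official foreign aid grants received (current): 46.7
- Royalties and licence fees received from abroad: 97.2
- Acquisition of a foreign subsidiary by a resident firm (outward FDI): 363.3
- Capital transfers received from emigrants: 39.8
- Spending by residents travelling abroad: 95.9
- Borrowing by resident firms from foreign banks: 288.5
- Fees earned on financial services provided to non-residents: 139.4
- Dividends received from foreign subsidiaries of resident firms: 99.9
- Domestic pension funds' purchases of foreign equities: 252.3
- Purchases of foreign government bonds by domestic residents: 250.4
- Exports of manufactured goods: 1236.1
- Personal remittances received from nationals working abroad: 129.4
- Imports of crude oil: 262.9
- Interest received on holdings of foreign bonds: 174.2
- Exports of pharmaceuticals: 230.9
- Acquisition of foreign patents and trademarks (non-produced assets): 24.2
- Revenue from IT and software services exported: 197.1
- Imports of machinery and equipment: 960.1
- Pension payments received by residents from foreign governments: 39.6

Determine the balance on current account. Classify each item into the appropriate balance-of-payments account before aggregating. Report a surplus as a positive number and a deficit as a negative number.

Goods: -960.1 + 230.9 - 262.9 + 1236.1 = 244.0
Services: 139.4 - 95.9 + 97.2 + 197.1 = 337.8
Primary income: 174.2 + 99.9 = 274.1
Secondary income: 39.6 + 46.7 + 129.4 = 215.7
Current account = 244.0 + 337.8 + 274.1 + 215.7 = 1071.6
(Excluded from the current account — financial account: acquisition of a foreign subsidiary by a resident firm (outward FDI) 363.3, borrowing by resident firms from foreign banks 288.5, domestic pension funds' purchases of foreign equities 252.3, purchases of foreign government bonds by domestic residents 250.4; capital account: capital transfers received from emigrants 39.8, acquisition of foreign patents and trademarks (non-produced assets) 24.2.)

1071.6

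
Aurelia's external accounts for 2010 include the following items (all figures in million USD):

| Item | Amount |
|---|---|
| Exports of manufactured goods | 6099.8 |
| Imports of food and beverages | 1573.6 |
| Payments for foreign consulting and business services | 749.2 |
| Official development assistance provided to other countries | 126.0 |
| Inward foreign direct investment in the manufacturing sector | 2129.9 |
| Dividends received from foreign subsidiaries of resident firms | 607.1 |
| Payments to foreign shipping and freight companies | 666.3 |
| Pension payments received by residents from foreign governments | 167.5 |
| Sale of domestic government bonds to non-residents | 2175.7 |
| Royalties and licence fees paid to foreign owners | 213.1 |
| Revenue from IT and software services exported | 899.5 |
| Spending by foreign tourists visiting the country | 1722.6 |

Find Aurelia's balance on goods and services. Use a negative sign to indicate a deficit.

5519.7

Goods: -1573.6 + 6099.8 = 4526.2
Services: -666.3 - 213.1 - 749.2 + 899.5 + 1722.6 = 993.5
Trade balance = 4526.2 + 993.5 = 5519.7
(Excluded from the trade balance — secondary income: official development assistance provided to other countries 126.0, pension payments received by residents from foreign governments 167.5; financial account: inward foreign direct investment in the manufacturing sector 2129.9, sale of domestic government bonds to non-residents 2175.7; primary income: dividends received from foreign subsidiaries of resident firms 607.1.)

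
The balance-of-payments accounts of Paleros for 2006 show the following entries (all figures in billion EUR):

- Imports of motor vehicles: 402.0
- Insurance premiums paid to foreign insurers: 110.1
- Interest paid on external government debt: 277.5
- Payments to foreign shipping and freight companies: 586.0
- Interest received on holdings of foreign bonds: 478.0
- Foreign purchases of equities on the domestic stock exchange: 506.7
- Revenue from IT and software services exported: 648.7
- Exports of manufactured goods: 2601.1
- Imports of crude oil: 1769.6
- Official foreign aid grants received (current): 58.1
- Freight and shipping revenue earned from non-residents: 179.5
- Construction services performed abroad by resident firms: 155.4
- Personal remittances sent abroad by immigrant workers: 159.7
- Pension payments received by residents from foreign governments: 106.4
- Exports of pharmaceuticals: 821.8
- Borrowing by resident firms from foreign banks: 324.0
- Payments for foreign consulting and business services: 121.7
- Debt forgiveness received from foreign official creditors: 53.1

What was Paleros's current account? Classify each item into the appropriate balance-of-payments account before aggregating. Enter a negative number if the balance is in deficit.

1622.4

Goods: -402.0 + 821.8 - 1769.6 + 2601.1 = 1251.3
Services: -121.7 - 110.1 + 648.7 - 586.0 + 155.4 + 179.5 = 165.8
Primary income: -277.5 + 478.0 = 200.5
Secondary income: -159.7 + 106.4 + 58.1 = 4.8
Current account = 1251.3 + 165.8 + 200.5 + 4.8 = 1622.4
(Excluded from the current account — financial account: foreign purchases of equities on the domestic stock exchange 506.7, borrowing by resident firms from foreign banks 324.0; capital account: debt forgiveness received from foreign official creditors 53.1.)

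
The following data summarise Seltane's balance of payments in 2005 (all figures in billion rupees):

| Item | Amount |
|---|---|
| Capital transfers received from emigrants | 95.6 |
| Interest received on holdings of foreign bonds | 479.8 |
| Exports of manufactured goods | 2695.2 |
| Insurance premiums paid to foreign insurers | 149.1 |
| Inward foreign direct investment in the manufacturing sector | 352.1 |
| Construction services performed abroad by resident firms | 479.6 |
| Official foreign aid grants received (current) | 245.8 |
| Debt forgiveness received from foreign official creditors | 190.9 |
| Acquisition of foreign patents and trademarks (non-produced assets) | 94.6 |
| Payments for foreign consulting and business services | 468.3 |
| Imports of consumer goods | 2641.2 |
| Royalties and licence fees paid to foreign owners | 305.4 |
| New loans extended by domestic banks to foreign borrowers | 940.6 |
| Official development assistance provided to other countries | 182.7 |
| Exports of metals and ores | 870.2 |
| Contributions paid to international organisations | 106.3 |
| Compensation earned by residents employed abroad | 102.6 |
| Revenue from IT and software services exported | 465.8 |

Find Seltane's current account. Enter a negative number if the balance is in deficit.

Goods: 2695.2 + 870.2 - 2641.2 = 924.2
Services: 479.6 - 149.1 + 465.8 - 468.3 - 305.4 = 22.6
Primary income: 479.8 + 102.6 = 582.4
Secondary income: -182.7 + 245.8 - 106.3 = -43.2
Current account = 924.2 + 22.6 + 582.4 + (-43.2) = 1486.0
(Excluded from the current account — capital account: capital transfers received from emigrants 95.6, debt forgiveness received from foreign official creditors 190.9, acquisition of foreign patents and trademarks (non-produced assets) 94.6; financial account: inward foreign direct investment in the manufacturing sector 352.1, new loans extended by domestic banks to foreign borrowers 940.6.)

1486.0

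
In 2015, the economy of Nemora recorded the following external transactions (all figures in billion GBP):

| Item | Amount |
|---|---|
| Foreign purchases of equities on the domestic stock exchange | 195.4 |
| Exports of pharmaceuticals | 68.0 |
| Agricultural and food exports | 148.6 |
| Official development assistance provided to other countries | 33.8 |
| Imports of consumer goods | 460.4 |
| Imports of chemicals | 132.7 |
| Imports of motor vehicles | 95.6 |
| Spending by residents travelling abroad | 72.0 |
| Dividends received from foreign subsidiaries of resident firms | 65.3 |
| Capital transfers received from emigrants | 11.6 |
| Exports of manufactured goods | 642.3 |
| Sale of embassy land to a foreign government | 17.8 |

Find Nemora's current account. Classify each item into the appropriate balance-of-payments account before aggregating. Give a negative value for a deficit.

Goods: 148.6 - 132.7 + 68.0 - 95.6 + 642.3 - 460.4 = 170.2
Services: -72.0
Primary income: 65.3
Secondary income: -33.8
Current account = 170.2 + (-72.0) + 65.3 + (-33.8) = 129.7
(Excluded from the current account — financial account: foreign purchases of equities on the domestic stock exchange 195.4; capital account: capital transfers received from emigrants 11.6, sale of embassy land to a foreign government 17.8.)

129.7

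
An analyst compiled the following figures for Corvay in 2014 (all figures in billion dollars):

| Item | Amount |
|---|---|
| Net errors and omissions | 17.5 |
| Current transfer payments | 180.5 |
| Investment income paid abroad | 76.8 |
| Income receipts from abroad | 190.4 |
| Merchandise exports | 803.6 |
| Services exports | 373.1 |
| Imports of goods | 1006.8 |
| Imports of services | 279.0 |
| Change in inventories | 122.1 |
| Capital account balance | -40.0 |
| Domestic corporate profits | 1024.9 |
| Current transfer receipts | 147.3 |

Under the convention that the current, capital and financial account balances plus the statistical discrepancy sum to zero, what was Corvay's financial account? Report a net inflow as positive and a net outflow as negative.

Goods balance = 803.6 - 1006.8 = -203.2
Services balance = 373.1 - 279.0 = 94.1
Trade balance (goods + services) = -203.2 + 94.1 = -109.1
Net primary income = 190.4 - 76.8 = 113.6
Net secondary income = 147.3 - 180.5 = -33.2
Current account = -109.1 + 113.6 + (-33.2) = -28.7
Financial account = -(-28.7 + (-40.0) + 17.5) = 51.2

51.2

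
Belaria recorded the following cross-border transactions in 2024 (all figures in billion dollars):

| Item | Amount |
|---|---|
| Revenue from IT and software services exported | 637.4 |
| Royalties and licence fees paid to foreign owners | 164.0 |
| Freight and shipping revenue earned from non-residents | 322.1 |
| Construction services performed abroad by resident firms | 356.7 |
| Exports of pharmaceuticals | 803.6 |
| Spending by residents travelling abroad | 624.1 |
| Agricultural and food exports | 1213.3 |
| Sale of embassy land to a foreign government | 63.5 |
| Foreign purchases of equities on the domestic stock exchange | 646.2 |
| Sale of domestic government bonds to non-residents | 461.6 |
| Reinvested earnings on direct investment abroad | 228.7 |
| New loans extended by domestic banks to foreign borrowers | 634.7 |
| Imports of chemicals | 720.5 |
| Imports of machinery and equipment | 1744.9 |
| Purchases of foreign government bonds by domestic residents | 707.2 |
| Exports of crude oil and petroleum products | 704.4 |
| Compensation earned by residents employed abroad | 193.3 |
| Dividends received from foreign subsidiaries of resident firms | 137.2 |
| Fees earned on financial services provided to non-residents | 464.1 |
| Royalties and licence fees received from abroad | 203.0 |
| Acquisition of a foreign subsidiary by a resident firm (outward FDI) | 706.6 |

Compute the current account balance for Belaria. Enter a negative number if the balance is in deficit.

Goods: -1744.9 + 1213.3 - 720.5 + 803.6 + 704.4 = 255.9
Services: 356.7 + 322.1 - 624.1 + 203.0 - 164.0 + 637.4 + 464.1 = 1195.2
Primary income: 137.2 + 193.3 + 228.7 = 559.2
Current account = 255.9 + 1195.2 + 559.2 = 2010.3
(Excluded from the current account — capital account: sale of embassy land to a foreign government 63.5; financial account: foreign purchases of equities on the domestic stock exchange 646.2, sale of domestic government bonds to non-residents 461.6, new loans extended by domestic banks to foreign borrowers 634.7, purchases of foreign government bonds by domestic residents 707.2, acquisition of a foreign subsidiary by a resident firm (outward FDI) 706.6.)

2010.3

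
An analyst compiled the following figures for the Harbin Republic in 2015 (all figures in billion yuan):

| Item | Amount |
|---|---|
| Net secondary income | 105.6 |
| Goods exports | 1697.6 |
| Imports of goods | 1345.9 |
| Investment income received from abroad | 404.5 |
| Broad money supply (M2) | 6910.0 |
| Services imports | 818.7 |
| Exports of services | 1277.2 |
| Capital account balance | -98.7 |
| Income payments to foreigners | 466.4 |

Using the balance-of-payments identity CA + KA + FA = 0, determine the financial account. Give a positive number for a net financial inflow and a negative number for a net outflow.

-755.2

Goods balance = 1697.6 - 1345.9 = 351.7
Services balance = 1277.2 - 818.7 = 458.5
Trade balance (goods + services) = 351.7 + 458.5 = 810.2
Net primary income = 404.5 - 466.4 = -61.9
Net secondary income = 105.6
Current account = 810.2 + (-61.9) + 105.6 = 853.9
Financial account = -(853.9 + (-98.7)) = -755.2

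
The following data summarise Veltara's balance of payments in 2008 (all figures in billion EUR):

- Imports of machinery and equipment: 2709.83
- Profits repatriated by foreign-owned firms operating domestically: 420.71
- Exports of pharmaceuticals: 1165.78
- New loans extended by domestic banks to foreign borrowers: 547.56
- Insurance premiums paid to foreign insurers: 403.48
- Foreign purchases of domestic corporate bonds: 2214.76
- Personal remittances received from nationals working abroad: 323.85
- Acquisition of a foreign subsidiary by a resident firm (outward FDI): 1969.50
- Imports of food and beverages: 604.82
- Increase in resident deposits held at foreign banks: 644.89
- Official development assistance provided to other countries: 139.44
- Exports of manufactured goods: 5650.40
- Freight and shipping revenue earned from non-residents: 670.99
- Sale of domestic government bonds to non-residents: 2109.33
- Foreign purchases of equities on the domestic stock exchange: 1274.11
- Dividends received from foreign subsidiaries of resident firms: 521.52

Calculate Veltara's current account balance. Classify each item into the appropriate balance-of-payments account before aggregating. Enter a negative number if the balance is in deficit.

4054.26

Goods: 1165.78 + 5650.40 - 2709.83 - 604.82 = 3501.53
Services: -403.48 + 670.99 = 267.51
Primary income: 521.52 - 420.71 = 100.81
Secondary income: -139.44 + 323.85 = 184.41
Current account = 3501.53 + 267.51 + 100.81 + 184.41 = 4054.26
(Excluded from the current account — financial account: new loans extended by domestic banks to foreign borrowers 547.56, foreign purchases of domestic corporate bonds 2214.76, acquisition of a foreign subsidiary by a resident firm (outward FDI) 1969.50, increase in resident deposits held at foreign banks 644.89, sale of domestic government bonds to non-residents 2109.33, foreign purchases of equities on the domestic stock exchange 1274.11.)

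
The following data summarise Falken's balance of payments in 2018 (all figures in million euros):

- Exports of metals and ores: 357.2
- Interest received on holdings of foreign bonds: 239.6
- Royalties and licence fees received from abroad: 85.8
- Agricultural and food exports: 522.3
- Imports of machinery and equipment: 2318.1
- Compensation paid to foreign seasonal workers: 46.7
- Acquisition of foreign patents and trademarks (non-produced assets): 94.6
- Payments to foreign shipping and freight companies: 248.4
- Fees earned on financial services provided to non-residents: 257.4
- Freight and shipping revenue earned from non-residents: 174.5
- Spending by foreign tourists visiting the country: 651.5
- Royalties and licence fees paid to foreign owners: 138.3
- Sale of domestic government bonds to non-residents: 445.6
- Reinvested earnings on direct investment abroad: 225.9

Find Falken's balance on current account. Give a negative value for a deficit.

Goods: 357.2 + 522.3 - 2318.1 = -1438.6
Services: 174.5 + 651.5 + 257.4 - 248.4 - 138.3 + 85.8 = 782.5
Primary income: 239.6 - 46.7 + 225.9 = 418.8
Current account = (-1438.6) + 782.5 + 418.8 = -237.3
(Excluded from the current account — capital account: acquisition of foreign patents and trademarks (non-produced assets) 94.6; financial account: sale of domestic government bonds to non-residents 445.6.)

-237.3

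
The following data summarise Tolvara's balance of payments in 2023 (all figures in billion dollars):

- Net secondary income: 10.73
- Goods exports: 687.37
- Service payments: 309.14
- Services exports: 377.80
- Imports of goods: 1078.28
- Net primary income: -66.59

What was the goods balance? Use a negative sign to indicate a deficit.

Goods balance = 687.37 - 1078.28 = -390.91

-390.91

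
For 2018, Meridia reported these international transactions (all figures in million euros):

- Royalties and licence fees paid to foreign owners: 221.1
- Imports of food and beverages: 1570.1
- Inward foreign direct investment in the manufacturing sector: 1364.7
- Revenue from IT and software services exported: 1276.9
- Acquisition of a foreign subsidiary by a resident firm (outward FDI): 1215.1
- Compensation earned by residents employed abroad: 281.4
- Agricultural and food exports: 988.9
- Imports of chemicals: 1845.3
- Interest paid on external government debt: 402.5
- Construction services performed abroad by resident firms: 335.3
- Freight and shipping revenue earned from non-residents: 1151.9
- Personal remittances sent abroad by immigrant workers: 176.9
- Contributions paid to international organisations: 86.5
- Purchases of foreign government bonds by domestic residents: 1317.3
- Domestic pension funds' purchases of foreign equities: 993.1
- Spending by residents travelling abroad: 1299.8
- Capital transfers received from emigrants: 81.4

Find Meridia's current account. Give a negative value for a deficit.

-1567.8

Goods: -1570.1 - 1845.3 + 988.9 = -2426.5
Services: 1151.9 - 1299.8 + 335.3 + 1276.9 - 221.1 = 1243.2
Primary income: 281.4 - 402.5 = -121.1
Secondary income: -86.5 - 176.9 = -263.4
Current account = (-2426.5) + 1243.2 + (-121.1) + (-263.4) = -1567.8
(Excluded from the current account — financial account: inward foreign direct investment in the manufacturing sector 1364.7, acquisition of a foreign subsidiary by a resident firm (outward FDI) 1215.1, purchases of foreign government bonds by domestic residents 1317.3, domestic pension funds' purchases of foreign equities 993.1; capital account: capital transfers received from emigrants 81.4.)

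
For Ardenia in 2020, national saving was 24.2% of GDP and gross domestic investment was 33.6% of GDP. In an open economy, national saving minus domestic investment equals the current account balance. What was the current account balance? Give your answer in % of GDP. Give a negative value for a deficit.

CA = S - I = 24.2 - 33.6 = -9.4

-9.4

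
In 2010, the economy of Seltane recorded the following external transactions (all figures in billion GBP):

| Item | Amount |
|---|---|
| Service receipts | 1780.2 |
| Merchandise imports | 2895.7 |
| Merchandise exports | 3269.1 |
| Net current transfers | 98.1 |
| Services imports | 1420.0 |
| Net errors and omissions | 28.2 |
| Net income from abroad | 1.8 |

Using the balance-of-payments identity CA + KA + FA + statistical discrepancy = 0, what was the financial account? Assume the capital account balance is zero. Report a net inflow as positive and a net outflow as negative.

Goods balance = 3269.1 - 2895.7 = 373.4
Services balance = 1780.2 - 1420.0 = 360.2
Trade balance (goods + services) = 373.4 + 360.2 = 733.6
Net primary income = 1.8
Net secondary income = 98.1
Current account = 733.6 + 1.8 + 98.1 = 833.5
Financial account = -(833.5 + 28.2) = -861.7

-861.7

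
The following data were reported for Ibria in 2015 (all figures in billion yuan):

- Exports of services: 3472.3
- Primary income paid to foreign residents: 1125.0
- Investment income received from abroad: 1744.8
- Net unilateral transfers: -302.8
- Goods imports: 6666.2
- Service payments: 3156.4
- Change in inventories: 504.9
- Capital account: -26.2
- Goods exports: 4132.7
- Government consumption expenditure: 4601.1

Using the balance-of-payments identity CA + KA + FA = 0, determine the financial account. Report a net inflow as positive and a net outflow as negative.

Goods balance = 4132.7 - 6666.2 = -2533.5
Services balance = 3472.3 - 3156.4 = 315.9
Trade balance (goods + services) = -2533.5 + 315.9 = -2217.6
Net primary income = 1744.8 - 1125.0 = 619.8
Net secondary income = -302.8
Current account = -2217.6 + 619.8 + (-302.8) = -1900.6
Financial account = -(-1900.6 + (-26.2)) = 1926.8

1926.8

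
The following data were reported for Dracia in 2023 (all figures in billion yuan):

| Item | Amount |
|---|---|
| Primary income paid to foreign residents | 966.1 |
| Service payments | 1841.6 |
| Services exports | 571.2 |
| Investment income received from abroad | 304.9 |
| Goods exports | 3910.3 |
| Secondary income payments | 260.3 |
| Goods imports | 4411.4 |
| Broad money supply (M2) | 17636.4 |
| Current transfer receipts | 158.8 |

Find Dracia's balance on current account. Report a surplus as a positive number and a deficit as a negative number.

Goods balance = 3910.3 - 4411.4 = -501.1
Services balance = 571.2 - 1841.6 = -1270.4
Trade balance (goods + services) = -501.1 + (-1270.4) = -1771.5
Net primary income = 304.9 - 966.1 = -661.2
Net secondary income = 158.8 - 260.3 = -101.5
Current account = -1771.5 + (-661.2) + (-101.5) = -2534.2

-2534.2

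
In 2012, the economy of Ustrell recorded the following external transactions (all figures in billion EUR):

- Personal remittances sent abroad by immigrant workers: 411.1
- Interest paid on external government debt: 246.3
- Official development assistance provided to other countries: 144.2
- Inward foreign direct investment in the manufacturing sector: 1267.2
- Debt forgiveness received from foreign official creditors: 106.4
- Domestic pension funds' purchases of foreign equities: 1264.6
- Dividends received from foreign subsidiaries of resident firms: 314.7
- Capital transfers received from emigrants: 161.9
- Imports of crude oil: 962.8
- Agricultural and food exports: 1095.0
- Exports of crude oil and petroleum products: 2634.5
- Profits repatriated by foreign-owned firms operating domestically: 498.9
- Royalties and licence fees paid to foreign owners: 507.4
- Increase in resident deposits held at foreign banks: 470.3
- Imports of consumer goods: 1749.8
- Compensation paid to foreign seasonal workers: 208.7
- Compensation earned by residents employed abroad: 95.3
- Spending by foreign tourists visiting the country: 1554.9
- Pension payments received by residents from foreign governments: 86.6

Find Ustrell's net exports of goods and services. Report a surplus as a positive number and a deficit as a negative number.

Goods: 2634.5 - 1749.8 + 1095.0 - 962.8 = 1016.9
Services: -507.4 + 1554.9 = 1047.5
Trade balance = 1016.9 + 1047.5 = 2064.4
(Excluded from the trade balance — secondary income: personal remittances sent abroad by immigrant workers 411.1, official development assistance provided to other countries 144.2, pension payments received by residents from foreign governments 86.6; primary income: interest paid on external government debt 246.3, dividends received from foreign subsidiaries of resident firms 314.7, profits repatriated by foreign-owned firms operating domestically 498.9, compensation paid to foreign seasonal workers 208.7, compensation earned by residents employed abroad 95.3; financial account: inward foreign direct investment in the manufacturing sector 1267.2, domestic pension funds' purchases of foreign equities 1264.6, increase in resident deposits held at foreign banks 470.3; capital account: debt forgiveness received from foreign official creditors 106.4, capital transfers received from emigrants 161.9.)

2064.4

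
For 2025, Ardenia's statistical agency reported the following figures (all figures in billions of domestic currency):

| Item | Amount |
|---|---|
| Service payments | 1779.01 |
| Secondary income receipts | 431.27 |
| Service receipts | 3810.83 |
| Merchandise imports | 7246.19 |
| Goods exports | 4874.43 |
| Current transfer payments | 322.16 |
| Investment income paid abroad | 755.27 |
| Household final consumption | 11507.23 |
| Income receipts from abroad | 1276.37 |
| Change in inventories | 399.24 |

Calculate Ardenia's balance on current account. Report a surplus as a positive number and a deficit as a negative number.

290.27

Goods balance = 4874.43 - 7246.19 = -2371.76
Services balance = 3810.83 - 1779.01 = 2031.82
Trade balance (goods + services) = -2371.76 + 2031.82 = -339.94
Net primary income = 1276.37 - 755.27 = 521.10
Net secondary income = 431.27 - 322.16 = 109.11
Current account = -339.94 + 521.10 + 109.11 = 290.27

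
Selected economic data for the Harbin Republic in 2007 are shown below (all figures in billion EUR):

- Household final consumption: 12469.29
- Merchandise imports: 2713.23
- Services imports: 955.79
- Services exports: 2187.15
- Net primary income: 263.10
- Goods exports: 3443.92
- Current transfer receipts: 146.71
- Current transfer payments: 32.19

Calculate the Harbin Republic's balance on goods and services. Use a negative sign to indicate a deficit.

1962.05

Goods balance = 3443.92 - 2713.23 = 730.69
Services balance = 2187.15 - 955.79 = 1231.36
Trade balance (goods + services) = 730.69 + 1231.36 = 1962.05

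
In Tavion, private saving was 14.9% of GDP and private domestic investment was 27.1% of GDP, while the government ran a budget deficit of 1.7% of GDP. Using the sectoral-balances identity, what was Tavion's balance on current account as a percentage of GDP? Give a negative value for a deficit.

By the sectoral-balances identity, CA = (S_private - I) + (T - G).
Private balance = 14.9 - 27.1 = -12.2
Government balance (T - G) = -1.7
CA = -12.2 + (-1.7) = -13.9

-13.9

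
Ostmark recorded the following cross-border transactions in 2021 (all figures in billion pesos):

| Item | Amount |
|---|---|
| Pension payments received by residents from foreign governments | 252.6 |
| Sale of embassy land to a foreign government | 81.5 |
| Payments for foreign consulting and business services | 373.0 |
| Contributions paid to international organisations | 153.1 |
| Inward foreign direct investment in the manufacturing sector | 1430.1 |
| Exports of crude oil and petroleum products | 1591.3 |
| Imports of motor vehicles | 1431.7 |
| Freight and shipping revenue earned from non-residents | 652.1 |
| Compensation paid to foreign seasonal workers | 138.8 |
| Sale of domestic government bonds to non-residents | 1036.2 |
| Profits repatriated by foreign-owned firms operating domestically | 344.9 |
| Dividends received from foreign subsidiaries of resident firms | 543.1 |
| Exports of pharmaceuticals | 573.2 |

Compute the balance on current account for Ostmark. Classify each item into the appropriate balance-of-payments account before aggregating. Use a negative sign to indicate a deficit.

1170.8

Goods: -1431.7 + 1591.3 + 573.2 = 732.8
Services: -373.0 + 652.1 = 279.1
Primary income: -138.8 + 543.1 - 344.9 = 59.4
Secondary income: -153.1 + 252.6 = 99.5
Current account = 732.8 + 279.1 + 59.4 + 99.5 = 1170.8
(Excluded from the current account — capital account: sale of embassy land to a foreign government 81.5; financial account: inward foreign direct investment in the manufacturing sector 1430.1, sale of domestic government bonds to non-residents 1036.2.)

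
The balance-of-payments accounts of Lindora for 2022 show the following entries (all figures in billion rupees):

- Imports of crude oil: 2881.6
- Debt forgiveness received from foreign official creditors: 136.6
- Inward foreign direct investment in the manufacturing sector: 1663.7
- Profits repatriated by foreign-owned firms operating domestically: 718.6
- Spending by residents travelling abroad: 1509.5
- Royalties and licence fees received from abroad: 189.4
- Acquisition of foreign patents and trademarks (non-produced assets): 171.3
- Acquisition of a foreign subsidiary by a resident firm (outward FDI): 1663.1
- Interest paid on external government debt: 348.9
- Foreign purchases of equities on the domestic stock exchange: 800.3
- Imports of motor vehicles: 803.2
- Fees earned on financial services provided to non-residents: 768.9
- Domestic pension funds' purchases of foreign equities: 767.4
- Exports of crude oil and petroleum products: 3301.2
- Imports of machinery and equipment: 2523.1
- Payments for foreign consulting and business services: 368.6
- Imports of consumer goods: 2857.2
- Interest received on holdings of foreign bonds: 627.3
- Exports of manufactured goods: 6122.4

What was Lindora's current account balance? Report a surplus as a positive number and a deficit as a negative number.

Goods: -2857.2 + 3301.2 - 2881.6 + 6122.4 - 803.2 - 2523.1 = 358.5
Services: 768.9 - 368.6 + 189.4 - 1509.5 = -919.8
Primary income: 627.3 - 718.6 - 348.9 = -440.2
Current account = 358.5 + (-919.8) + (-440.2) = -1001.5
(Excluded from the current account — capital account: debt forgiveness received from foreign official creditors 136.6, acquisition of foreign patents and trademarks (non-produced assets) 171.3; financial account: inward foreign direct investment in the manufacturing sector 1663.7, acquisition of a foreign subsidiary by a resident firm (outward FDI) 1663.1, foreign purchases of equities on the domestic stock exchange 800.3, domestic pension funds' purchases of foreign equities 767.4.)

-1001.5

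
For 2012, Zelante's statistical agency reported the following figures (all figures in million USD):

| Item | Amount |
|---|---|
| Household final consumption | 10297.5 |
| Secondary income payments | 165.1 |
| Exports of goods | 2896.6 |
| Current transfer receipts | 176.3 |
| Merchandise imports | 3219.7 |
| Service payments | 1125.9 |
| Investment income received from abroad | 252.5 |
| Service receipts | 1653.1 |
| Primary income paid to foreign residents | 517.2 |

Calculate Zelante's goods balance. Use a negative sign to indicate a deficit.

Goods balance = 2896.6 - 3219.7 = -323.1

-323.1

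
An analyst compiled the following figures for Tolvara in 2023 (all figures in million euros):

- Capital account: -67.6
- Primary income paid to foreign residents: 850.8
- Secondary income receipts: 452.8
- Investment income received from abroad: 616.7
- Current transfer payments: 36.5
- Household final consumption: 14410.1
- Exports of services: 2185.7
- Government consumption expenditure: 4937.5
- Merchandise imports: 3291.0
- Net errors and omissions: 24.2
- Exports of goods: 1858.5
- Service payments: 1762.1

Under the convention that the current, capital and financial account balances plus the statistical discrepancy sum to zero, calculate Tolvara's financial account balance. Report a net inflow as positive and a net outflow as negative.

870.1

Goods balance = 1858.5 - 3291.0 = -1432.5
Services balance = 2185.7 - 1762.1 = 423.6
Trade balance (goods + services) = -1432.5 + 423.6 = -1008.9
Net primary income = 616.7 - 850.8 = -234.1
Net secondary income = 452.8 - 36.5 = 416.3
Current account = -1008.9 + (-234.1) + 416.3 = -826.7
Financial account = -(-826.7 + (-67.6) + 24.2) = 870.1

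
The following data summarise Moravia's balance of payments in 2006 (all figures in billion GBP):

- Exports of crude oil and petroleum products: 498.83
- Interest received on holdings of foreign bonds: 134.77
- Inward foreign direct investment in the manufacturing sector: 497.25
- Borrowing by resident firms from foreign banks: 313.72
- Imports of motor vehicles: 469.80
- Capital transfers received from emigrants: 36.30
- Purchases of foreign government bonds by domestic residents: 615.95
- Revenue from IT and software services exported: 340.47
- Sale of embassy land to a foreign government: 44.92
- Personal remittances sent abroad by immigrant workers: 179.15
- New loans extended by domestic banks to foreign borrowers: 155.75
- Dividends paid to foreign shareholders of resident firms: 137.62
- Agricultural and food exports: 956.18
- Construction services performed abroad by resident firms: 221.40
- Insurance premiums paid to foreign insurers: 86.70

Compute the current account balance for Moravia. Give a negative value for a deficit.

1278.38

Goods: -469.80 + 956.18 + 498.83 = 985.21
Services: -86.70 + 221.40 + 340.47 = 475.17
Primary income: -137.62 + 134.77 = -2.85
Secondary income: -179.15
Current account = 985.21 + 475.17 + (-2.85) + (-179.15) = 1278.38
(Excluded from the current account — financial account: inward foreign direct investment in the manufacturing sector 497.25, borrowing by resident firms from foreign banks 313.72, purchases of foreign government bonds by domestic residents 615.95, new loans extended by domestic banks to foreign borrowers 155.75; capital account: capital transfers received from emigrants 36.30, sale of embassy land to a foreign government 44.92.)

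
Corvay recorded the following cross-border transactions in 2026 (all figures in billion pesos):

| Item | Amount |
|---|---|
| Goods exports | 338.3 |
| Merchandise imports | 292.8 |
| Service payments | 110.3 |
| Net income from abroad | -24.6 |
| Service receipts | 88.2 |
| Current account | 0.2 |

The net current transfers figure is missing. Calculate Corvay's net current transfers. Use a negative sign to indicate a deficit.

Current account = goods balance + services balance + net primary income + net secondary income
Sum of the known components = -1.2
Net current transfers = CA - (known components) = 0.2 - (-1.2) = 1.4

1.4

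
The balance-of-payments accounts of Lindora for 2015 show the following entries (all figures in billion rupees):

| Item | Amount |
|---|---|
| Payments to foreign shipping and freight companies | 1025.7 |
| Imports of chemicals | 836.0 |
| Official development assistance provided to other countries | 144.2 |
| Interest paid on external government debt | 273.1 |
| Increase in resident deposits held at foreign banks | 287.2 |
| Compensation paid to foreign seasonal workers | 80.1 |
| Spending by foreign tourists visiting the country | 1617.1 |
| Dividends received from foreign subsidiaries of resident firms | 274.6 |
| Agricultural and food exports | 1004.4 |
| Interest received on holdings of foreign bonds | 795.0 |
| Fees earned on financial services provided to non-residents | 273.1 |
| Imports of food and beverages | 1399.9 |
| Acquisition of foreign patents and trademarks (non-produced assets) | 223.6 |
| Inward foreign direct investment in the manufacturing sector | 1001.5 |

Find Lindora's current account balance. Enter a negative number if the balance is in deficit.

205.2

Goods: 1004.4 - 836.0 - 1399.9 = -1231.5
Services: 1617.1 - 1025.7 + 273.1 = 864.5
Primary income: 274.6 + 795.0 - 80.1 - 273.1 = 716.4
Secondary income: -144.2
Current account = (-1231.5) + 864.5 + 716.4 + (-144.2) = 205.2
(Excluded from the current account — financial account: increase in resident deposits held at foreign banks 287.2, inward foreign direct investment in the manufacturing sector 1001.5; capital account: acquisition of foreign patents and trademarks (non-produced assets) 223.6.)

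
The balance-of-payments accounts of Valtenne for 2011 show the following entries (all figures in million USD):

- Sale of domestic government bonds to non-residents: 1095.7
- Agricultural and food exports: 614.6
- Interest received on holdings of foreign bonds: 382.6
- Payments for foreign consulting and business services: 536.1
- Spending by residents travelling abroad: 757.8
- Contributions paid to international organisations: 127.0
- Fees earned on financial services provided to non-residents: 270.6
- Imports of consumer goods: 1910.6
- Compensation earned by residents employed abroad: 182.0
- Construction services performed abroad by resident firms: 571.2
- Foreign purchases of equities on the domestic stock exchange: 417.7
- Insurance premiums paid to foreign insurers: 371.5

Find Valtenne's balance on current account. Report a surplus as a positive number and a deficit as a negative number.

-1682.0

Goods: -1910.6 + 614.6 = -1296.0
Services: 270.6 - 536.1 + 571.2 - 757.8 - 371.5 = -823.6
Primary income: 382.6 + 182.0 = 564.6
Secondary income: -127.0
Current account = (-1296.0) + (-823.6) + 564.6 + (-127.0) = -1682.0
(Excluded from the current account — financial account: sale of domestic government bonds to non-residents 1095.7, foreign purchases of equities on the domestic stock exchange 417.7.)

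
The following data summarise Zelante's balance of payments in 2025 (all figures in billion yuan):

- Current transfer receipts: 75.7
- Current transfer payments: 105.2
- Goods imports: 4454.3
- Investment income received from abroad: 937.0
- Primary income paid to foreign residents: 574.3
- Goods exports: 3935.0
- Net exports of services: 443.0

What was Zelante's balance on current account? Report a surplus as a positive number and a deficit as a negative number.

256.9

Goods balance = 3935.0 - 4454.3 = -519.3
Services balance = 443.0
Trade balance (goods + services) = -519.3 + 443.0 = -76.3
Net primary income = 937.0 - 574.3 = 362.7
Net secondary income = 75.7 - 105.2 = -29.5
Current account = -76.3 + 362.7 + (-29.5) = 256.9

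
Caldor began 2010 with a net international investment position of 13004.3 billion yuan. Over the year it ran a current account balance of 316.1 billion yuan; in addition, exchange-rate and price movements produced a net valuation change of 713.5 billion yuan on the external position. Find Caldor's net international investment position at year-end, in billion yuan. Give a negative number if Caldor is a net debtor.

14033.9

Change in NIIP = current account + net valuation change = 316.1 + 713.5 = 1029.6
End-of-year NIIP = 13004.3 + 1029.6 = 14033.9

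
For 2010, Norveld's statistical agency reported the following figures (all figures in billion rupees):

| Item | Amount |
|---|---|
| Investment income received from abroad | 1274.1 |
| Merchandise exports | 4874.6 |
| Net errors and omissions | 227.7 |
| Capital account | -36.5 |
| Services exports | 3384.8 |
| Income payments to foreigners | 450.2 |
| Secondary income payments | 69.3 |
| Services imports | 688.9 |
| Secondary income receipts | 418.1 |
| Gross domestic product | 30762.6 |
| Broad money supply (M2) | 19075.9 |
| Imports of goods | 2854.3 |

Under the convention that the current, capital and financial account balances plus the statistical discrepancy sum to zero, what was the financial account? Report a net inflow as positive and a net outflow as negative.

Goods balance = 4874.6 - 2854.3 = 2020.3
Services balance = 3384.8 - 688.9 = 2695.9
Trade balance (goods + services) = 2020.3 + 2695.9 = 4716.2
Net primary income = 1274.1 - 450.2 = 823.9
Net secondary income = 418.1 - 69.3 = 348.8
Current account = 4716.2 + 823.9 + 348.8 = 5888.9
Financial account = -(5888.9 + (-36.5) + 227.7) = -6080.1

-6080.1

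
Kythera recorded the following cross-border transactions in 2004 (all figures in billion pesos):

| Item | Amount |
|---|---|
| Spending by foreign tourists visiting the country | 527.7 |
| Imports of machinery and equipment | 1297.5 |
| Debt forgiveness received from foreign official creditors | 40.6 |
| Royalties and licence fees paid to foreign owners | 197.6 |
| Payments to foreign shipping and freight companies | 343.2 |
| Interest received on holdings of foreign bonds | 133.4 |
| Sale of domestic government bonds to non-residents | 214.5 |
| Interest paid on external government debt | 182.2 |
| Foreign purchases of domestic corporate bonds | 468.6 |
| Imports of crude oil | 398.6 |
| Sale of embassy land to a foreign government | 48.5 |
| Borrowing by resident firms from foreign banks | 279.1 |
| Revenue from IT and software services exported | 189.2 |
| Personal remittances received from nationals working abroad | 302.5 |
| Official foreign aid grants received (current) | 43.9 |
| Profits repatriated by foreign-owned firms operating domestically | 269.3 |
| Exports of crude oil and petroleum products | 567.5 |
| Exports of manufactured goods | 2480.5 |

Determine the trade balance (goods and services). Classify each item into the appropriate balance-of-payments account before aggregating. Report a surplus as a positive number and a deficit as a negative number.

1528.0

Goods: -398.6 + 567.5 - 1297.5 + 2480.5 = 1351.9
Services: 189.2 - 197.6 - 343.2 + 527.7 = 176.1
Trade balance = 1351.9 + 176.1 = 1528.0
(Excluded from the trade balance — capital account: debt forgiveness received from foreign official creditors 40.6, sale of embassy land to a foreign government 48.5; primary income: interest received on holdings of foreign bonds 133.4, interest paid on external government debt 182.2, profits repatriated by foreign-owned firms operating domestically 269.3; financial account: sale of domestic government bonds to non-residents 214.5, foreign purchases of domestic corporate bonds 468.6, borrowing by resident firms from foreign banks 279.1; secondary income: personal remittances received from nationals working abroad 302.5, official foreign aid grants received (current) 43.9.)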